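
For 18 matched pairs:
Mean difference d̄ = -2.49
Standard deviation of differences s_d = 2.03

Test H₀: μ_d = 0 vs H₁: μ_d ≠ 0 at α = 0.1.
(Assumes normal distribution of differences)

Answer: t = -5.2038, reject H₀

Derivation:
df = n - 1 = 17
SE = s_d/√n = 2.03/√18 = 0.4785
t = d̄/SE = -2.49/0.4785 = -5.2038
Critical value: t_{0.05,17} = ±1.740
p-value ≈ 0.0001
Decision: reject H₀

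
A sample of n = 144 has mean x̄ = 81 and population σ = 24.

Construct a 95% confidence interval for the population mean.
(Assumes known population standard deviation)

Answer: (77.0800, 84.9200)

Derivation:
Confidence level: 95%, α = 0.05
z_0.025 = 1.960
SE = σ/√n = 24/√144 = 2.0000
Margin of error = 1.960 × 2.0000 = 3.9200
CI: x̄ ± margin = 81 ± 3.9200
CI: (77.0800, 84.9200)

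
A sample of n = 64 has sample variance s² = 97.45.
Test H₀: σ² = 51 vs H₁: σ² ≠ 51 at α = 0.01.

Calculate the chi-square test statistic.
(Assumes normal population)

Answer: χ² = 120.3794, reject H₀

Derivation:
df = n - 1 = 63
χ² = (n-1)s²/σ₀² = 63×97.45/51 = 120.3794
Critical values: χ²_{0.995,63} = 37.838, χ²_{0.005,63} = 95.649
Rejection region: χ² < 37.838 or χ² > 95.649
Decision: reject H₀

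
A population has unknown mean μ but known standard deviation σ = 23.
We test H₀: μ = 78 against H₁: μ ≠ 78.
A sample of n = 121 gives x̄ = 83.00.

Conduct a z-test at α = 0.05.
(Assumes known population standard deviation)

Answer: z = 2.3913, reject H₀

Derivation:
Standard error: SE = σ/√n = 23/√121 = 2.0909
z-statistic: z = (x̄ - μ₀)/SE = (83.00 - 78)/2.0909 = 2.3913
Critical value: ±1.960
p-value = 0.0168
Decision: reject H₀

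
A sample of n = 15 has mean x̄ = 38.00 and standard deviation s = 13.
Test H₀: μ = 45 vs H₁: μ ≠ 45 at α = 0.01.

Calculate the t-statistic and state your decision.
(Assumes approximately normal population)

Answer: t = -2.0854, fail to reject H₀

Derivation:
df = n - 1 = 14
SE = s/√n = 13/√15 = 3.3566
t = (x̄ - μ₀)/SE = (38.00 - 45)/3.3566 = -2.0854
Critical value: t_{0.005,14} = ±2.977
p-value ≈ 0.0558
Decision: fail to reject H₀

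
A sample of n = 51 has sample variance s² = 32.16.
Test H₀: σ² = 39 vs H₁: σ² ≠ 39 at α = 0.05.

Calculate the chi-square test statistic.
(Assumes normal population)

df = n - 1 = 50
χ² = (n-1)s²/σ₀² = 50×32.16/39 = 41.2308
Critical values: χ²_{0.975,50} = 32.357, χ²_{0.025,50} = 71.420
Rejection region: χ² < 32.357 or χ² > 71.420
Decision: fail to reject H₀

Answer: χ² = 41.2308, fail to reject H₀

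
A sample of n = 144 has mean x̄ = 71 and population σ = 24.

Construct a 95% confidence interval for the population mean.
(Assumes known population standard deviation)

Answer: (67.0800, 74.9200)

Derivation:
Confidence level: 95%, α = 0.05
z_0.025 = 1.960
SE = σ/√n = 24/√144 = 2.0000
Margin of error = 1.960 × 2.0000 = 3.9200
CI: x̄ ± margin = 71 ± 3.9200
CI: (67.0800, 74.9200)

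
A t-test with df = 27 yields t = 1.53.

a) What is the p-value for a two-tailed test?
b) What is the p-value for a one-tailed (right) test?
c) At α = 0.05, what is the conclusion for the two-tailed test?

Using t-distribution with df = 27:
a) Two-tailed: p = 2×P(T > 1.53) = 0.1376
b) One-tailed: p = P(T > 1.53) = 0.0688
c) 0.1376 ≥ 0.05, fail to reject H₀

Answer: a) 0.1376, b) 0.0688, c) fail to reject H₀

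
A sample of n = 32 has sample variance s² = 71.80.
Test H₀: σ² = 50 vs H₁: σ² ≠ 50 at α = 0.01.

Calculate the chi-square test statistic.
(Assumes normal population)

Answer: χ² = 44.5160, fail to reject H₀

Derivation:
df = n - 1 = 31
χ² = (n-1)s²/σ₀² = 31×71.80/50 = 44.5160
Critical values: χ²_{0.995,31} = 14.458, χ²_{0.005,31} = 55.003
Rejection region: χ² < 14.458 or χ² > 55.003
Decision: fail to reject H₀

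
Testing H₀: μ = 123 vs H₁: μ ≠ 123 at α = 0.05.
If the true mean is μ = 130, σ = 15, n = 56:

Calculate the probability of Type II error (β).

Answer: β ≈ 0.0627

Derivation:
SE = σ/√n = 15/√56 = 2.0045
Critical values: μ₀ ± z_0.025×SE = 123 ± 1.960×2.0045
Acceptance region: (119.0712, 126.9288)
Under H₁ (μ = 130): z_high = (126.9288 - 130)/2.0045 = -1.5322, z_low = (119.0712 - 130)/2.0045 = -5.4521
β = P(not reject | H₁) = Φ(-1.5322) - Φ(-5.4521) ≈ 0.0627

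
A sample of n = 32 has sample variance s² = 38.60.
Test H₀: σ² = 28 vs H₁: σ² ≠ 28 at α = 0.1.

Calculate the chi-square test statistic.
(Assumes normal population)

df = n - 1 = 31
χ² = (n-1)s²/σ₀² = 31×38.60/28 = 42.7357
Critical values: χ²_{0.95,31} = 19.281, χ²_{0.05,31} = 44.985
Rejection region: χ² < 19.281 or χ² > 44.985
Decision: fail to reject H₀

Answer: χ² = 42.7357, fail to reject H₀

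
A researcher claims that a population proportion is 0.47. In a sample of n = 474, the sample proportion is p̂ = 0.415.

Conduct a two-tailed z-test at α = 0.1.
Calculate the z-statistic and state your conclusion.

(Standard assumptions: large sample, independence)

H₀: p = 0.47, H₁: p ≠ 0.47
Standard error: SE = √(p₀(1-p₀)/n) = √(0.47×0.53/474) = 0.022924
z-statistic: z = (p̂ - p₀)/SE = (0.415 - 0.47)/0.022924 = -2.3992
Critical value: z_0.05 = ±1.645
p-value = 0.0164
Decision: reject H₀ at α = 0.1

Answer: z = -2.3992, reject H₀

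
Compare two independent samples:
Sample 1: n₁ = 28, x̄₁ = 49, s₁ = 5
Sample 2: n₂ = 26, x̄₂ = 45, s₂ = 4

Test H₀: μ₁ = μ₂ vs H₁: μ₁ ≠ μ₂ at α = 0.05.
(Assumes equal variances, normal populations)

Pooled variance: s²_p = [27×5² + 25×4²]/(52) = 20.6731
s_p = 4.5468
SE = s_p×√(1/n₁ + 1/n₂) = 4.5468×√(1/28 + 1/26) = 1.2383
t = (x̄₁ - x̄₂)/SE = (49 - 45)/1.2383 = 3.2302
df = 52, t-critical = ±2.007
Decision: reject H₀

Answer: t = 3.2302, reject H₀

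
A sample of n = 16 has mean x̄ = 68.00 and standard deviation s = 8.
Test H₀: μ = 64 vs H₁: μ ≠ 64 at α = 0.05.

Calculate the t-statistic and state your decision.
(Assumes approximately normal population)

df = n - 1 = 15
SE = s/√n = 8/√16 = 2.0000
t = (x̄ - μ₀)/SE = (68.00 - 64)/2.0000 = 2.0000
Critical value: t_{0.025,15} = ±2.131
p-value ≈ 0.0639
Decision: fail to reject H₀

Answer: t = 2.0000, fail to reject H₀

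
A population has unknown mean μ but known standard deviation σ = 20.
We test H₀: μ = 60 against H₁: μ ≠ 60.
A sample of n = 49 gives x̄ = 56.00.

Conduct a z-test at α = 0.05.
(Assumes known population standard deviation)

Answer: z = -1.4000, fail to reject H₀

Derivation:
Standard error: SE = σ/√n = 20/√49 = 2.8571
z-statistic: z = (x̄ - μ₀)/SE = (56.00 - 60)/2.8571 = -1.4000
Critical value: ±1.960
p-value = 0.1615
Decision: fail to reject H₀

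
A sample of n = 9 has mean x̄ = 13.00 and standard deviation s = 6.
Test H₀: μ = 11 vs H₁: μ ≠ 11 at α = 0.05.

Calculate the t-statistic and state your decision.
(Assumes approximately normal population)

df = n - 1 = 8
SE = s/√n = 6/√9 = 2.0000
t = (x̄ - μ₀)/SE = (13.00 - 11)/2.0000 = 1.0000
Critical value: t_{0.025,8} = ±2.306
p-value ≈ 0.3466
Decision: fail to reject H₀

Answer: t = 1.0000, fail to reject H₀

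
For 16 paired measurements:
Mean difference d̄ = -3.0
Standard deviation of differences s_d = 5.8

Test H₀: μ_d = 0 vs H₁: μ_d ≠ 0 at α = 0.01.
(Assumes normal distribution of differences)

df = n - 1 = 15
SE = s_d/√n = 5.8/√16 = 1.4500
t = d̄/SE = -3.0/1.4500 = -2.0690
Critical value: t_{0.005,15} = ±2.947
p-value ≈ 0.0562
Decision: fail to reject H₀

Answer: t = -2.0690, fail to reject H₀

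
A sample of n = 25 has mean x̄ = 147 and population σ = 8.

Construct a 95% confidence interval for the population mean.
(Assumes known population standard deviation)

Answer: (143.8640, 150.1360)

Derivation:
Confidence level: 95%, α = 0.05
z_0.025 = 1.960
SE = σ/√n = 8/√25 = 1.6000
Margin of error = 1.960 × 1.6000 = 3.1360
CI: x̄ ± margin = 147 ± 3.1360
CI: (143.8640, 150.1360)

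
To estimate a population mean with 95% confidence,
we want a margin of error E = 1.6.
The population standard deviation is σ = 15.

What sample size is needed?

Answer: n = 338

Derivation:
z_0.025 = 1.960
n = (z×σ/E)² = (1.960×15/1.6)²
n = 337.6406
Round up: n = 338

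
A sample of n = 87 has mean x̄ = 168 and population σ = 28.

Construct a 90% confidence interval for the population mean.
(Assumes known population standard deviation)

Answer: (163.0619, 172.9381)

Derivation:
Confidence level: 90%, α = 0.1
z_0.05 = 1.645
SE = σ/√n = 28/√87 = 3.0019
Margin of error = 1.645 × 3.0019 = 4.9381
CI: x̄ ± margin = 168 ± 4.9381
CI: (163.0619, 172.9381)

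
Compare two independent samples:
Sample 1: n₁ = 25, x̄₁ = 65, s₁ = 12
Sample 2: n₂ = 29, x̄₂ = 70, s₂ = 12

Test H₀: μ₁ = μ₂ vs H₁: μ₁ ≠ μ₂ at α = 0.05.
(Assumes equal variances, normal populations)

Pooled variance: s²_p = [24×12² + 28×12²]/(52) = 144.0000
s_p = 12.0000
SE = s_p×√(1/n₁ + 1/n₂) = 12.0000×√(1/25 + 1/29) = 3.2750
t = (x̄₁ - x̄₂)/SE = (65 - 70)/3.2750 = -1.5267
df = 52, t-critical = ±2.007
Decision: fail to reject H₀

Answer: t = -1.5267, fail to reject H₀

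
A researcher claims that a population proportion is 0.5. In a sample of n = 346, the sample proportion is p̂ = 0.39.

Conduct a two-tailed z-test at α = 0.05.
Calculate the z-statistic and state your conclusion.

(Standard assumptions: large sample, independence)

H₀: p = 0.5, H₁: p ≠ 0.5
Standard error: SE = √(p₀(1-p₀)/n) = √(0.5×0.5/346) = 0.026880
z-statistic: z = (p̂ - p₀)/SE = (0.39 - 0.5)/0.026880 = -4.0923
Critical value: z_0.025 = ±1.960
p-value < 0.0001
Decision: reject H₀ at α = 0.05

Answer: z = -4.0923, reject H₀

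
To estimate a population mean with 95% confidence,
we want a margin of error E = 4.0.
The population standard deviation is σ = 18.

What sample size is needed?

z_0.025 = 1.960
n = (z×σ/E)² = (1.960×18/4.0)²
n = 77.7924
Round up: n = 78

Answer: n = 78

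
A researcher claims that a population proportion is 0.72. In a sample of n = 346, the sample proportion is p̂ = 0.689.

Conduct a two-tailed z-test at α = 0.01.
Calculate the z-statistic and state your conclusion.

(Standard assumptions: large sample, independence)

Answer: z = -1.2843, fail to reject H₀

Derivation:
H₀: p = 0.72, H₁: p ≠ 0.72
Standard error: SE = √(p₀(1-p₀)/n) = √(0.72×0.28/346) = 0.024138
z-statistic: z = (p̂ - p₀)/SE = (0.689 - 0.72)/0.024138 = -1.2843
Critical value: z_0.005 = ±2.576
p-value = 0.1990
Decision: fail to reject H₀ at α = 0.01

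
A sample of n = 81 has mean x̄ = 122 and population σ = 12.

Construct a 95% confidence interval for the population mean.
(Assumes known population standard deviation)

Answer: (119.3867, 124.6133)

Derivation:
Confidence level: 95%, α = 0.05
z_0.025 = 1.960
SE = σ/√n = 12/√81 = 1.3333
Margin of error = 1.960 × 1.3333 = 2.6133
CI: x̄ ± margin = 122 ± 2.6133
CI: (119.3867, 124.6133)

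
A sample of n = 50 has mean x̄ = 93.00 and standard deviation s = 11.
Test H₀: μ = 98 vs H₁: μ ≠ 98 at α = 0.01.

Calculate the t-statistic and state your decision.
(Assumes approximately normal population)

Answer: t = -3.2142, reject H₀

Derivation:
df = n - 1 = 49
SE = s/√n = 11/√50 = 1.5556
t = (x̄ - μ₀)/SE = (93.00 - 98)/1.5556 = -3.2142
Critical value: t_{0.005,49} = ±2.680
p-value ≈ 0.0023
Decision: reject H₀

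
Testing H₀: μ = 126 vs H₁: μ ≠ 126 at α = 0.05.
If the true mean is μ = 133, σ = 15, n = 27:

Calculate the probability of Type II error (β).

Answer: β ≈ 0.3210

Derivation:
SE = σ/√n = 15/√27 = 2.8868
Critical values: μ₀ ± z_0.025×SE = 126 ± 1.960×2.8868
Acceptance region: (120.3419, 131.6581)
Under H₁ (μ = 133): z_high = (131.6581 - 133)/2.8868 = -0.4648, z_low = (120.3419 - 133)/2.8868 = -4.3848
β = P(not reject | H₁) = Φ(-0.4648) - Φ(-4.3848) ≈ 0.3210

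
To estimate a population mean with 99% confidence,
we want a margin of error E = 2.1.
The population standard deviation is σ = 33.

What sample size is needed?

z_0.005 = 2.576
n = (z×σ/E)² = (2.576×33/2.1)²
n = 1638.6304
Round up: n = 1639

Answer: n = 1639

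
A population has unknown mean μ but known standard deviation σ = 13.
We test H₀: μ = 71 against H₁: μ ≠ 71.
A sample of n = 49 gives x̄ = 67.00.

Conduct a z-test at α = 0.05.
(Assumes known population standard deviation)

Standard error: SE = σ/√n = 13/√49 = 1.8571
z-statistic: z = (x̄ - μ₀)/SE = (67.00 - 71)/1.8571 = -2.1539
Critical value: ±1.960
p-value = 0.0312
Decision: reject H₀

Answer: z = -2.1539, reject H₀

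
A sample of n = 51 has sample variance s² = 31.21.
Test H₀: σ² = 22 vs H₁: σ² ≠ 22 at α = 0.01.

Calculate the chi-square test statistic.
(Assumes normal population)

df = n - 1 = 50
χ² = (n-1)s²/σ₀² = 50×31.21/22 = 70.9318
Critical values: χ²_{0.995,50} = 27.991, χ²_{0.005,50} = 79.490
Rejection region: χ² < 27.991 or χ² > 79.490
Decision: fail to reject H₀

Answer: χ² = 70.9318, fail to reject H₀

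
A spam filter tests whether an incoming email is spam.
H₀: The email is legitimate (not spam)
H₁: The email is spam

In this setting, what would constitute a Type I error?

Type I error (α): Rejecting H₀ when H₀ is true
Type II error (β): Failing to reject H₀ when H₁ is true

Answer: Marking a legitimate email as spam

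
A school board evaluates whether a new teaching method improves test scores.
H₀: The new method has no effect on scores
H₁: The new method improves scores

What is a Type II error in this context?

Answer: Failing to adopt an effective teaching method

Derivation:
Type I error (α): Rejecting H₀ when H₀ is true
Type II error (β): Failing to reject H₀ when H₁ is true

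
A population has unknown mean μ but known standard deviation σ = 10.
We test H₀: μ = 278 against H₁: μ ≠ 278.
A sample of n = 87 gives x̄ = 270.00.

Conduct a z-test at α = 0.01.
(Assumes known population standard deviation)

Standard error: SE = σ/√n = 10/√87 = 1.0721
z-statistic: z = (x̄ - μ₀)/SE = (270.00 - 278)/1.0721 = -7.4620
Critical value: ±2.576
p-value < 0.0001
Decision: reject H₀

Answer: z = -7.4620, reject H₀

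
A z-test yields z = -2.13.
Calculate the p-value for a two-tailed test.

Answer: p-value ≈ 0.0332

Derivation:
For z = -2.13:
p = 2×P(Z > |-2.13|) = 2×(1 - Φ(2.13)) = 0.0332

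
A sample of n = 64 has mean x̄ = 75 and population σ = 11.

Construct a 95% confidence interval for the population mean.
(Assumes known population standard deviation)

Confidence level: 95%, α = 0.05
z_0.025 = 1.960
SE = σ/√n = 11/√64 = 1.3750
Margin of error = 1.960 × 1.3750 = 2.6950
CI: x̄ ± margin = 75 ± 2.6950
CI: (72.3050, 77.6950)

Answer: (72.3050, 77.6950)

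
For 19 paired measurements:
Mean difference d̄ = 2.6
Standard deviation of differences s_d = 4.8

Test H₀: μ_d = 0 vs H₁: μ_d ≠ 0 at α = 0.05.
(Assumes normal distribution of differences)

df = n - 1 = 18
SE = s_d/√n = 4.8/√19 = 1.1012
t = d̄/SE = 2.6/1.1012 = 2.3611
Critical value: t_{0.025,18} = ±2.101
p-value ≈ 0.0297
Decision: reject H₀

Answer: t = 2.3611, reject H₀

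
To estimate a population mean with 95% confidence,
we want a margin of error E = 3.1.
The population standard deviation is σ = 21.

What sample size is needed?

Answer: n = 177

Derivation:
z_0.025 = 1.960
n = (z×σ/E)² = (1.960×21/3.1)²
n = 176.2899
Round up: n = 177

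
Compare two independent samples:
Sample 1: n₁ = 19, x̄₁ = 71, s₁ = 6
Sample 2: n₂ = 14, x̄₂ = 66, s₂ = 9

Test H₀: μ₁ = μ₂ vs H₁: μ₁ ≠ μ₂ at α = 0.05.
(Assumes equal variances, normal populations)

Answer: t = 1.9164, fail to reject H₀

Derivation:
Pooled variance: s²_p = [18×6² + 13×9²]/(31) = 54.8710
s_p = 7.4075
SE = s_p×√(1/n₁ + 1/n₂) = 7.4075×√(1/19 + 1/14) = 2.6091
t = (x̄₁ - x̄₂)/SE = (71 - 66)/2.6091 = 1.9164
df = 31, t-critical = ±2.040
Decision: fail to reject H₀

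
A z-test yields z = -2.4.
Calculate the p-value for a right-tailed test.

Answer: p-value ≈ 0.9918

Derivation:
For z = -2.4:
p = P(Z > -2.4) = 1 - Φ(-2.4) = 0.9918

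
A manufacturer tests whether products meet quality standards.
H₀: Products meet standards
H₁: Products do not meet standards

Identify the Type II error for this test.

Answer: Accepting products as meeting standards when they don't

Derivation:
A Type I error (probability α) occurs when we reject a true H₀.
A Type II error (probability β) occurs when we fail to reject a false H₀.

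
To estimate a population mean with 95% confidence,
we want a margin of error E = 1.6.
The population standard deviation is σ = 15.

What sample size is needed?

z_0.025 = 1.960
n = (z×σ/E)² = (1.960×15/1.6)²
n = 337.6406
Round up: n = 338

Answer: n = 338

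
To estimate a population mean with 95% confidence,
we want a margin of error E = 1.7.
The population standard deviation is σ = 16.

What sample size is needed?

Answer: n = 341

Derivation:
z_0.025 = 1.960
n = (z×σ/E)² = (1.960×16/1.7)²
n = 340.2940
Round up: n = 341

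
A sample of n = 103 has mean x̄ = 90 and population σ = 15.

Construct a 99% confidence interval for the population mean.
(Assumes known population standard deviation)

Confidence level: 99%, α = 0.01
z_0.005 = 2.576
SE = σ/√n = 15/√103 = 1.4780
Margin of error = 2.576 × 1.4780 = 3.8073
CI: x̄ ± margin = 90 ± 3.8073
CI: (86.1927, 93.8073)

Answer: (86.1927, 93.8073)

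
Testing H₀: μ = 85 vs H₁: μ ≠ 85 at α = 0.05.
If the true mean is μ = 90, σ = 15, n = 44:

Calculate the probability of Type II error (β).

Answer: β ≈ 0.4009

Derivation:
SE = σ/√n = 15/√44 = 2.2613
Critical values: μ₀ ± z_0.025×SE = 85 ± 1.960×2.2613
Acceptance region: (80.5679, 89.4321)
Under H₁ (μ = 90): z_high = (89.4321 - 90)/2.2613 = -0.2511, z_low = (80.5679 - 90)/2.2613 = -4.1711
β = P(not reject | H₁) = Φ(-0.2511) - Φ(-4.1711) ≈ 0.4009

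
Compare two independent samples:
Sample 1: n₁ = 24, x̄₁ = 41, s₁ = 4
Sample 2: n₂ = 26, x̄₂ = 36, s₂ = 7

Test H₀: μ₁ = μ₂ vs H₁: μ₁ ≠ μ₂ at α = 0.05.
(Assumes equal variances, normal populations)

Pooled variance: s²_p = [23×4² + 25×7²]/(48) = 33.1875
s_p = 5.7609
SE = s_p×√(1/n₁ + 1/n₂) = 5.7609×√(1/24 + 1/26) = 1.6307
t = (x̄₁ - x̄₂)/SE = (41 - 36)/1.6307 = 3.0662
df = 48, t-critical = ±2.011
Decision: reject H₀

Answer: t = 3.0662, reject H₀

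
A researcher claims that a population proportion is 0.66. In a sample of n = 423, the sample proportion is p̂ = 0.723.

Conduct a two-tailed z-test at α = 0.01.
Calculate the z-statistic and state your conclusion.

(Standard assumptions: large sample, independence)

H₀: p = 0.66, H₁: p ≠ 0.66
Standard error: SE = √(p₀(1-p₀)/n) = √(0.66×0.34/423) = 0.023033
z-statistic: z = (p̂ - p₀)/SE = (0.723 - 0.66)/0.023033 = 2.7352
Critical value: z_0.005 = ±2.576
p-value = 0.0062
Decision: reject H₀ at α = 0.01

Answer: z = 2.7352, reject H₀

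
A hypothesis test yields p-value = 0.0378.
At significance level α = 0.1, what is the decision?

Answer: reject H₀

Derivation:
Compare p-value to α:
0.0378 < 0.1
Decision: reject H₀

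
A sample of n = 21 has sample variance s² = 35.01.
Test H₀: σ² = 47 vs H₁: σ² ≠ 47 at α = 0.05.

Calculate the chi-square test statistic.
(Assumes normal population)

df = n - 1 = 20
χ² = (n-1)s²/σ₀² = 20×35.01/47 = 14.8979
Critical values: χ²_{0.975,20} = 9.591, χ²_{0.025,20} = 34.170
Rejection region: χ² < 9.591 or χ² > 34.170
Decision: fail to reject H₀

Answer: χ² = 14.8979, fail to reject H₀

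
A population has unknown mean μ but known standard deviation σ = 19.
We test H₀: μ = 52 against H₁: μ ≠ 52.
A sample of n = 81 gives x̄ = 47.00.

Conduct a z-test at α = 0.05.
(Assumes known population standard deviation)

Standard error: SE = σ/√n = 19/√81 = 2.1111
z-statistic: z = (x̄ - μ₀)/SE = (47.00 - 52)/2.1111 = -2.3684
Critical value: ±1.960
p-value = 0.0179
Decision: reject H₀

Answer: z = -2.3684, reject H₀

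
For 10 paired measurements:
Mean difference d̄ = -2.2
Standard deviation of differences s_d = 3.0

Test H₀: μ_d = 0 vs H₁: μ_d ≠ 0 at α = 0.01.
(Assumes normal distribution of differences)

Answer: t = -2.3190, fail to reject H₀

Derivation:
df = n - 1 = 9
SE = s_d/√n = 3.0/√10 = 0.9487
t = d̄/SE = -2.2/0.9487 = -2.3190
Critical value: t_{0.005,9} = ±3.250
p-value ≈ 0.0456
Decision: fail to reject H₀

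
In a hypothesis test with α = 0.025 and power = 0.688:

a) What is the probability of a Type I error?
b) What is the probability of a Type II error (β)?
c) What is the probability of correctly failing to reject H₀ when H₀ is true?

a) Type I error probability = α = 0.025
b) Power = P(reject H₀ | H₁ true) = 1 - β = 0.688, so Type II error probability = β = 1 - Power = 0.312
c) P(fail to reject H₀ | H₀ true) = 1 - α = 0.975

Answer: a) 0.025, b) 0.312, c) 0.975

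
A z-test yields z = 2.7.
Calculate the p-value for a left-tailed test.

For z = 2.7:
p = P(Z < 2.7) = Φ(2.7) = 0.9965

Answer: p-value ≈ 0.9965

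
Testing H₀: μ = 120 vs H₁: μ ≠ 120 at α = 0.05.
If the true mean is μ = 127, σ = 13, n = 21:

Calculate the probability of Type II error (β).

SE = σ/√n = 13/√21 = 2.8368
Critical values: μ₀ ± z_0.025×SE = 120 ± 1.960×2.8368
Acceptance region: (114.4399, 125.5601)
Under H₁ (μ = 127): z_high = (125.5601 - 127)/2.8368 = -0.5076, z_low = (114.4399 - 127)/2.8368 = -4.4276
β = P(not reject | H₁) = Φ(-0.5076) - Φ(-4.4276) ≈ 0.3059

Answer: β ≈ 0.3059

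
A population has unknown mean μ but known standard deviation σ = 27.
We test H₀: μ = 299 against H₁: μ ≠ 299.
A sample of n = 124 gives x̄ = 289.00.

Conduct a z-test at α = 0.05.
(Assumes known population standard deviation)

Standard error: SE = σ/√n = 27/√124 = 2.4247
z-statistic: z = (x̄ - μ₀)/SE = (289.00 - 299)/2.4247 = -4.1242
Critical value: ±1.960
p-value < 0.0001
Decision: reject H₀

Answer: z = -4.1242, reject H₀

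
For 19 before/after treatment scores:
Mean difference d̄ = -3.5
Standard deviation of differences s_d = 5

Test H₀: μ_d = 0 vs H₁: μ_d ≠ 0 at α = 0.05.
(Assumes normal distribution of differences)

df = n - 1 = 18
SE = s_d/√n = 5/√19 = 1.1471
t = d̄/SE = -3.5/1.1471 = -3.0512
Critical value: t_{0.025,18} = ±2.101
p-value ≈ 0.0069
Decision: reject H₀

Answer: t = -3.0512, reject H₀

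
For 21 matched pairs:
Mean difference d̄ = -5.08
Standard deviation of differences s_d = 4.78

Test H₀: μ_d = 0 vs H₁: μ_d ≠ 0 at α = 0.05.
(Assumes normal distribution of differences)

df = n - 1 = 20
SE = s_d/√n = 4.78/√21 = 1.0431
t = d̄/SE = -5.08/1.0431 = -4.8701
Critical value: t_{0.025,20} = ±2.086
p-value ≈ 0.0001
Decision: reject H₀

Answer: t = -4.8701, reject H₀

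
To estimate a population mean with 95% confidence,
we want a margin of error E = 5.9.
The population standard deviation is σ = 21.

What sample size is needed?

Answer: n = 49

Derivation:
z_0.025 = 1.960
n = (z×σ/E)² = (1.960×21/5.9)²
n = 48.6684
Round up: n = 49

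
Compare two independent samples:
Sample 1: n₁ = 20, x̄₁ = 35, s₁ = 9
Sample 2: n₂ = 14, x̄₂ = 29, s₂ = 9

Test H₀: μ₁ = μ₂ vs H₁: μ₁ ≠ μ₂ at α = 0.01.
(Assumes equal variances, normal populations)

Answer: t = 1.9131, fail to reject H₀

Derivation:
Pooled variance: s²_p = [19×9² + 13×9²]/(32) = 81.0000
s_p = 9.0000
SE = s_p×√(1/n₁ + 1/n₂) = 9.0000×√(1/20 + 1/14) = 3.1362
t = (x̄₁ - x̄₂)/SE = (35 - 29)/3.1362 = 1.9131
df = 32, t-critical = ±2.738
Decision: fail to reject H₀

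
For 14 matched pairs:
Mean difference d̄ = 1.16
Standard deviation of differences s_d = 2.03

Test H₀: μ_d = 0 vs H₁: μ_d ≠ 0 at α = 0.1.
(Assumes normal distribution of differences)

Answer: t = 2.1382, reject H₀

Derivation:
df = n - 1 = 13
SE = s_d/√n = 2.03/√14 = 0.5425
t = d̄/SE = 1.16/0.5425 = 2.1382
Critical value: t_{0.05,13} = ±1.771
p-value ≈ 0.0521
Decision: reject H₀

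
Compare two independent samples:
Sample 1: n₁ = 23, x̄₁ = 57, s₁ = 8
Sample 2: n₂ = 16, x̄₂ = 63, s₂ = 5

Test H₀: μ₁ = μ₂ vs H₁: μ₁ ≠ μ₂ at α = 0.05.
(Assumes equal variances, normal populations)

Answer: t = -2.6550, reject H₀

Derivation:
Pooled variance: s²_p = [22×8² + 15×5²]/(37) = 48.1892
s_p = 6.9418
SE = s_p×√(1/n₁ + 1/n₂) = 6.9418×√(1/23 + 1/16) = 2.2599
t = (x̄₁ - x̄₂)/SE = (57 - 63)/2.2599 = -2.6550
df = 37, t-critical = ±2.026
Decision: reject H₀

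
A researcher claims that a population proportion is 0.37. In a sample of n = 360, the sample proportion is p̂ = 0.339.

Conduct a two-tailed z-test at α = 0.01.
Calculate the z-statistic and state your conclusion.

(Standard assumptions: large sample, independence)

Answer: z = -1.2183, fail to reject H₀

Derivation:
H₀: p = 0.37, H₁: p ≠ 0.37
Standard error: SE = √(p₀(1-p₀)/n) = √(0.37×0.63/360) = 0.025446
z-statistic: z = (p̂ - p₀)/SE = (0.339 - 0.37)/0.025446 = -1.2183
Critical value: z_0.005 = ±2.576
p-value = 0.2231
Decision: fail to reject H₀ at α = 0.01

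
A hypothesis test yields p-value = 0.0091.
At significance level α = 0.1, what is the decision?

Answer: reject H₀

Derivation:
Compare p-value to α:
0.0091 < 0.1
Decision: reject H₀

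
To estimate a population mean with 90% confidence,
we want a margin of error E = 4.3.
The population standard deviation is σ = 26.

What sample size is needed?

z_0.05 = 1.645
n = (z×σ/E)² = (1.645×26/4.3)²
n = 98.9331
Round up: n = 99

Answer: n = 99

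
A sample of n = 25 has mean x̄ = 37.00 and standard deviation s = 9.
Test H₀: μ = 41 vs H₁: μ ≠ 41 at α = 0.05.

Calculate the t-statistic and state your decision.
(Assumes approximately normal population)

Answer: t = -2.2222, reject H₀

Derivation:
df = n - 1 = 24
SE = s/√n = 9/√25 = 1.8000
t = (x̄ - μ₀)/SE = (37.00 - 41)/1.8000 = -2.2222
Critical value: t_{0.025,24} = ±2.064
p-value ≈ 0.0359
Decision: reject H₀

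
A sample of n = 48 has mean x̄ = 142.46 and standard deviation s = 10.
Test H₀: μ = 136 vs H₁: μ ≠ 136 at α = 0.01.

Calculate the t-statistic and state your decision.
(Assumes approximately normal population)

Answer: t = 4.4755, reject H₀

Derivation:
df = n - 1 = 47
SE = s/√n = 10/√48 = 1.4434
t = (x̄ - μ₀)/SE = (142.46 - 136)/1.4434 = 4.4755
Critical value: t_{0.005,47} = ±2.685
p-value < 0.0001
Decision: reject H₀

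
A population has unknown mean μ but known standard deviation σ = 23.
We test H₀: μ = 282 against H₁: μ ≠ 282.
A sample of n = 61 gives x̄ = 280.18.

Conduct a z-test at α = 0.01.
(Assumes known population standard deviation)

Answer: z = -0.6180, fail to reject H₀

Derivation:
Standard error: SE = σ/√n = 23/√61 = 2.9448
z-statistic: z = (x̄ - μ₀)/SE = (280.18 - 282)/2.9448 = -0.6180
Critical value: ±2.576
p-value = 0.5366
Decision: fail to reject H₀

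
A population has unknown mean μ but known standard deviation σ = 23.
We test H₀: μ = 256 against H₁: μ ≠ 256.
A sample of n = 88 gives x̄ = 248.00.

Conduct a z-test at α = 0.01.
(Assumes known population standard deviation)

Answer: z = -3.2629, reject H₀

Derivation:
Standard error: SE = σ/√n = 23/√88 = 2.4518
z-statistic: z = (x̄ - μ₀)/SE = (248.00 - 256)/2.4518 = -3.2629
Critical value: ±2.576
p-value = 0.0011
Decision: reject H₀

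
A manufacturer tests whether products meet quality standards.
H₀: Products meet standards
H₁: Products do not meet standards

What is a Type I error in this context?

A Type I error (probability α) occurs when we reject a true H₀.
A Type II error (probability β) occurs when we fail to reject a false H₀.

Answer: Rejecting good products that actually meet standards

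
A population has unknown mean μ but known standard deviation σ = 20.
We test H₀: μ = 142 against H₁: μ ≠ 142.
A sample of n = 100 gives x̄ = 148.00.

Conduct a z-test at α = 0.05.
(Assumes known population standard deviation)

Standard error: SE = σ/√n = 20/√100 = 2.0000
z-statistic: z = (x̄ - μ₀)/SE = (148.00 - 142)/2.0000 = 3.0000
Critical value: ±1.960
p-value = 0.0027
Decision: reject H₀

Answer: z = 3.0000, reject H₀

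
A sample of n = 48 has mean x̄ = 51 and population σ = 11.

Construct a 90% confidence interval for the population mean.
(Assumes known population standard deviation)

Confidence level: 90%, α = 0.1
z_0.05 = 1.645
SE = σ/√n = 11/√48 = 1.5877
Margin of error = 1.645 × 1.5877 = 2.6118
CI: x̄ ± margin = 51 ± 2.6118
CI: (48.3882, 53.6118)

Answer: (48.3882, 53.6118)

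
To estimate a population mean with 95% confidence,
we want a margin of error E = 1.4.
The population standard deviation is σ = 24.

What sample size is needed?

z_0.025 = 1.960
n = (z×σ/E)² = (1.960×24/1.4)²
n = 1128.9600
Round up: n = 1129

Answer: n = 1129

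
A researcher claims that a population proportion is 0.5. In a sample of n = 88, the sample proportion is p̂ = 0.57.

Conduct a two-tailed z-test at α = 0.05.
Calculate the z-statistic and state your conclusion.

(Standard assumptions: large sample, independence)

H₀: p = 0.5, H₁: p ≠ 0.5
Standard error: SE = √(p₀(1-p₀)/n) = √(0.5×0.5/88) = 0.053300
z-statistic: z = (p̂ - p₀)/SE = (0.57 - 0.5)/0.053300 = 1.3133
Critical value: z_0.025 = ±1.960
p-value = 0.1891
Decision: fail to reject H₀ at α = 0.05

Answer: z = 1.3133, fail to reject H₀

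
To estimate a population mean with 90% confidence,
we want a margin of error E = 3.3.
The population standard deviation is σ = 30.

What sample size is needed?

Answer: n = 224

Derivation:
z_0.05 = 1.645
n = (z×σ/E)² = (1.645×30/3.3)²
n = 223.6384
Round up: n = 224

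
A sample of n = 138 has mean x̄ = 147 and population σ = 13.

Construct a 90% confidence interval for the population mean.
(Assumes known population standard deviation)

Answer: (145.1796, 148.8204)

Derivation:
Confidence level: 90%, α = 0.1
z_0.05 = 1.645
SE = σ/√n = 13/√138 = 1.1066
Margin of error = 1.645 × 1.1066 = 1.8204
CI: x̄ ± margin = 147 ± 1.8204
CI: (145.1796, 148.8204)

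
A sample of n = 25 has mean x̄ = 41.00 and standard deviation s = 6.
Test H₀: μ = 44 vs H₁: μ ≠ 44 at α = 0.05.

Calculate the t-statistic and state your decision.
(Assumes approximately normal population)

df = n - 1 = 24
SE = s/√n = 6/√25 = 1.2000
t = (x̄ - μ₀)/SE = (41.00 - 44)/1.2000 = -2.5000
Critical value: t_{0.025,24} = ±2.064
p-value ≈ 0.0197
Decision: reject H₀

Answer: t = -2.5000, reject H₀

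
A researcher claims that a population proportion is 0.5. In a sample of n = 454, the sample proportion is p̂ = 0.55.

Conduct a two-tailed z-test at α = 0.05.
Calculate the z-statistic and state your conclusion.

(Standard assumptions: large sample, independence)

H₀: p = 0.5, H₁: p ≠ 0.5
Standard error: SE = √(p₀(1-p₀)/n) = √(0.5×0.5/454) = 0.023466
z-statistic: z = (p̂ - p₀)/SE = (0.55 - 0.5)/0.023466 = 2.1307
Critical value: z_0.025 = ±1.960
p-value = 0.0331
Decision: reject H₀ at α = 0.05

Answer: z = 2.1307, reject H₀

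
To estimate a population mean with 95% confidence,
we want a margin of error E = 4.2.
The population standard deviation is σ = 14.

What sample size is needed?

Answer: n = 43

Derivation:
z_0.025 = 1.960
n = (z×σ/E)² = (1.960×14/4.2)²
n = 42.6844
Round up: n = 43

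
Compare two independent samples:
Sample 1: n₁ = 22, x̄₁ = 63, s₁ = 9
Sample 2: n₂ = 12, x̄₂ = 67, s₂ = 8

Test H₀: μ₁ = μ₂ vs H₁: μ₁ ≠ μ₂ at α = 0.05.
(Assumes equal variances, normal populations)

Answer: t = -1.2857, fail to reject H₀

Derivation:
Pooled variance: s²_p = [21×9² + 11×8²]/(32) = 75.1562
s_p = 8.6693
SE = s_p×√(1/n₁ + 1/n₂) = 8.6693×√(1/22 + 1/12) = 3.1112
t = (x̄₁ - x̄₂)/SE = (63 - 67)/3.1112 = -1.2857
df = 32, t-critical = ±2.037
Decision: fail to reject H₀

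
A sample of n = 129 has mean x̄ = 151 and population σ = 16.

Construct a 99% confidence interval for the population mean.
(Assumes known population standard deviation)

Answer: (147.3712, 154.6288)

Derivation:
Confidence level: 99%, α = 0.01
z_0.005 = 2.576
SE = σ/√n = 16/√129 = 1.4087
Margin of error = 2.576 × 1.4087 = 3.6288
CI: x̄ ± margin = 151 ± 3.6288
CI: (147.3712, 154.6288)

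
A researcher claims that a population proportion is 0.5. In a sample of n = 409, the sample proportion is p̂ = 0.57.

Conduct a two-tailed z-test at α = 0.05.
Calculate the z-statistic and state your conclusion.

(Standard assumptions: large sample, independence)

H₀: p = 0.5, H₁: p ≠ 0.5
Standard error: SE = √(p₀(1-p₀)/n) = √(0.5×0.5/409) = 0.024723
z-statistic: z = (p̂ - p₀)/SE = (0.57 - 0.5)/0.024723 = 2.8314
Critical value: z_0.025 = ±1.960
p-value = 0.0046
Decision: reject H₀ at α = 0.05

Answer: z = 2.8314, reject H₀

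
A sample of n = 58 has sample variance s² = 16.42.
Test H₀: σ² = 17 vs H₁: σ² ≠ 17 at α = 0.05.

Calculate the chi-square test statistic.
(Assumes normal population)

df = n - 1 = 57
χ² = (n-1)s²/σ₀² = 57×16.42/17 = 55.0553
Critical values: χ²_{0.975,57} = 38.027, χ²_{0.025,57} = 79.752
Rejection region: χ² < 38.027 or χ² > 79.752
Decision: fail to reject H₀

Answer: χ² = 55.0553, fail to reject H₀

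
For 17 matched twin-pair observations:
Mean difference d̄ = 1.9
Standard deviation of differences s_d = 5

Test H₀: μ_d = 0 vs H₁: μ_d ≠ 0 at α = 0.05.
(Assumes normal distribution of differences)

df = n - 1 = 16
SE = s_d/√n = 5/√17 = 1.2127
t = d̄/SE = 1.9/1.2127 = 1.5668
Critical value: t_{0.025,16} = ±2.120
p-value ≈ 0.1367
Decision: fail to reject H₀

Answer: t = 1.5668, fail to reject H₀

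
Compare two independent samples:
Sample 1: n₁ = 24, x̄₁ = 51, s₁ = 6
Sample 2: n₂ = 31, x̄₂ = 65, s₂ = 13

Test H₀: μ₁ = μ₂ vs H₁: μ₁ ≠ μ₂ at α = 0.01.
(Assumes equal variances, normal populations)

Pooled variance: s²_p = [23×6² + 30×13²]/(53) = 111.2830
s_p = 10.5491
SE = s_p×√(1/n₁ + 1/n₂) = 10.5491×√(1/24 + 1/31) = 2.8682
t = (x̄₁ - x̄₂)/SE = (51 - 65)/2.8682 = -4.8811
df = 53, t-critical = ±2.672
Decision: reject H₀

Answer: t = -4.8811, reject H₀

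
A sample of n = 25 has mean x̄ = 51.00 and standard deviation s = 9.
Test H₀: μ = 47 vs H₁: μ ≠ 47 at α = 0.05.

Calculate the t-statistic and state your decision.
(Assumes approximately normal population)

df = n - 1 = 24
SE = s/√n = 9/√25 = 1.8000
t = (x̄ - μ₀)/SE = (51.00 - 47)/1.8000 = 2.2222
Critical value: t_{0.025,24} = ±2.064
p-value ≈ 0.0359
Decision: reject H₀

Answer: t = 2.2222, reject H₀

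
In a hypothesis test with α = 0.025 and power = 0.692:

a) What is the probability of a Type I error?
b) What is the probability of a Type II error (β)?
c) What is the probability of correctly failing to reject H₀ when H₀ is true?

a) Type I error probability = α = 0.025
b) Power = P(reject H₀ | H₁ true) = 1 - β = 0.692, so Type II error probability = β = 1 - Power = 0.308
c) P(fail to reject H₀ | H₀ true) = 1 - α = 0.975

Answer: a) 0.025, b) 0.308, c) 0.975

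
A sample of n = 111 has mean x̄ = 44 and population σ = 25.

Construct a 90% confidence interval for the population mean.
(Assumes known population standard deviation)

Confidence level: 90%, α = 0.1
z_0.05 = 1.645
SE = σ/√n = 25/√111 = 2.3729
Margin of error = 1.645 × 2.3729 = 3.9034
CI: x̄ ± margin = 44 ± 3.9034
CI: (40.0966, 47.9034)

Answer: (40.0966, 47.9034)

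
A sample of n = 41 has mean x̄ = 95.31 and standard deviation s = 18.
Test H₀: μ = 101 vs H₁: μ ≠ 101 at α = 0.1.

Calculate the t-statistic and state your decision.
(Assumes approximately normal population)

Answer: t = -2.0241, reject H₀

Derivation:
df = n - 1 = 40
SE = s/√n = 18/√41 = 2.8111
t = (x̄ - μ₀)/SE = (95.31 - 101)/2.8111 = -2.0241
Critical value: t_{0.05,40} = ±1.684
p-value ≈ 0.0497
Decision: reject H₀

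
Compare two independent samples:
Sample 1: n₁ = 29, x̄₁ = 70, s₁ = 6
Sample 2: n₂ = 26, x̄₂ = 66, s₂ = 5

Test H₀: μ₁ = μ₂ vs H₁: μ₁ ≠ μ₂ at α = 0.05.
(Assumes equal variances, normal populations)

Pooled variance: s²_p = [28×6² + 25×5²]/(53) = 30.8113
s_p = 5.5508
SE = s_p×√(1/n₁ + 1/n₂) = 5.5508×√(1/29 + 1/26) = 1.4992
t = (x̄₁ - x̄₂)/SE = (70 - 66)/1.4992 = 2.6681
df = 53, t-critical = ±2.006
Decision: reject H₀

Answer: t = 2.6681, reject H₀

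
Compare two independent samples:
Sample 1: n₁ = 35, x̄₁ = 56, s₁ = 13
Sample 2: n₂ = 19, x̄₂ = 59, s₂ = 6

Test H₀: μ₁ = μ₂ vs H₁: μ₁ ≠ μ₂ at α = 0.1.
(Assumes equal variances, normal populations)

Answer: t = -0.9494, fail to reject H₀

Derivation:
Pooled variance: s²_p = [34×13² + 18×6²]/(52) = 122.9615
s_p = 11.0888
SE = s_p×√(1/n₁ + 1/n₂) = 11.0888×√(1/35 + 1/19) = 3.1599
t = (x̄₁ - x̄₂)/SE = (56 - 59)/3.1599 = -0.9494
df = 52, t-critical = ±1.675
Decision: fail to reject H₀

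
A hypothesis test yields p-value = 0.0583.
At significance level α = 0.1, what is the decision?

Compare p-value to α:
0.0583 < 0.1
Decision: reject H₀

Answer: reject H₀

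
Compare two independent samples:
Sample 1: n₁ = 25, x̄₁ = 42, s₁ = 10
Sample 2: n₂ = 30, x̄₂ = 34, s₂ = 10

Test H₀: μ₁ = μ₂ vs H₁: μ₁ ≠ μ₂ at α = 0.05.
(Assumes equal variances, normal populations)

Answer: t = 2.9542, reject H₀

Derivation:
Pooled variance: s²_p = [24×10² + 29×10²]/(53) = 100.0000
s_p = 10.0000
SE = s_p×√(1/n₁ + 1/n₂) = 10.0000×√(1/25 + 1/30) = 2.7080
t = (x̄₁ - x̄₂)/SE = (42 - 34)/2.7080 = 2.9542
df = 53, t-critical = ±2.006
Decision: reject H₀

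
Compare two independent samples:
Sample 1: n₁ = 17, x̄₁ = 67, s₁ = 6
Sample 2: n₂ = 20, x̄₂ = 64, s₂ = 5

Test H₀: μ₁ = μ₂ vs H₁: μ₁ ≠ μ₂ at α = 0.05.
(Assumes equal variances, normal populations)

Pooled variance: s²_p = [16×6² + 19×5²]/(35) = 30.0286
s_p = 5.4798
SE = s_p×√(1/n₁ + 1/n₂) = 5.4798×√(1/17 + 1/20) = 1.8077
t = (x̄₁ - x̄₂)/SE = (67 - 64)/1.8077 = 1.6596
df = 35, t-critical = ±2.030
Decision: fail to reject H₀

Answer: t = 1.6596, fail to reject H₀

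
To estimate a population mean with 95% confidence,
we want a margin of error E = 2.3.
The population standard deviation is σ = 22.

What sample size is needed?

Answer: n = 352

Derivation:
z_0.025 = 1.960
n = (z×σ/E)² = (1.960×22/2.3)²
n = 351.4810
Round up: n = 352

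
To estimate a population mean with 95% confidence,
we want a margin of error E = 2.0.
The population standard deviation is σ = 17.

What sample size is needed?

Answer: n = 278

Derivation:
z_0.025 = 1.960
n = (z×σ/E)² = (1.960×17/2.0)²
n = 277.5556
Round up: n = 278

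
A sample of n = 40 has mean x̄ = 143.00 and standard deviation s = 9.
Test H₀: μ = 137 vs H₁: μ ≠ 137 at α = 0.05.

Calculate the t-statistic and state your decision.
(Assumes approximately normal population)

Answer: t = 4.2164, reject H₀

Derivation:
df = n - 1 = 39
SE = s/√n = 9/√40 = 1.4230
t = (x̄ - μ₀)/SE = (143.00 - 137)/1.4230 = 4.2164
Critical value: t_{0.025,39} = ±2.023
p-value ≈ 0.0001
Decision: reject H₀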